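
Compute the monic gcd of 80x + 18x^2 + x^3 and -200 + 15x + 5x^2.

8 + x

Apply the Euclidean algorithm:
  x^3 + 18x^2 + 80x = ((1/5)x + 3)(5x^2 + 15x - 200) + (75x + 600)
  5x^2 + 15x - 200 = ((1/15)x - 1/3)(75x + 600) + (0)
Last nonzero remainder: 75x + 600. Dividing through by 75 gives the monic gcd x + 8.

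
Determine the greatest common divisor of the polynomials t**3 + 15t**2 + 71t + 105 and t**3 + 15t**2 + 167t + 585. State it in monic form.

t + 5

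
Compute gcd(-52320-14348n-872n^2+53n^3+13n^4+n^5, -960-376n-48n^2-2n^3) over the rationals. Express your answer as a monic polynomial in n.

Repeated division with remainder:
  n^5+13n^4+53n^3-872n^2-14348n-52320 = (-(1/2)n^2+(11/2)n-129/2)(-2n^3-48n^2-376n-960) + (-2380n^2-33320n-114240)
  -2n^3-48n^2-376n-960 = ((1/1190)n+1/119)(-2380n^2-33320n-114240) + (0)
Last nonzero remainder: -2380n^2-33320n-114240. Dividing through by -2380 gives the monic gcd n^2+14n+48.

48+14n+n^2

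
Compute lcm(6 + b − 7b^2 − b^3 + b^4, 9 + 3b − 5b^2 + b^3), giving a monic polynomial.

−18 + 3b + 22b^2 − 4b^3 − 4b^4 + b^5

Euclidean algorithm in ℚ[b]:
  b^4 − b^3 − 7b^2 + b + 6 = (b + 4)(b^3 − 5b^2 + 3b + 9) + (10b^2 − 20b − 30)
  b^3 − 5b^2 + 3b + 9 = ((1/10)b − 3/10)(10b^2 − 20b − 30) + (0)
Last nonzero remainder: 10b^2 − 20b − 30. Dividing through by 10 gives the monic gcd b^2 − 2b − 3.
Then lcm(f, g) = f·g / gcd(f, g); expanding and making the result monic gives the answer.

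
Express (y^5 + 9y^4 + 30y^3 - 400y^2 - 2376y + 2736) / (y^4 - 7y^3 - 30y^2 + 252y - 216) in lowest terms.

Euclidean algorithm in ℚ[y]:
  y^5 + 9y^4 + 30y^3 - 400y^2 - 2376y + 2736 = (y + 16)(y^4 - 7y^3 - 30y^2 + 252y - 216) + (172y^3 - 172y^2 - 6192y + 6192)
  y^4 - 7y^3 - 30y^2 + 252y - 216 = ((1/172)y - 3/86)(172y^3 - 172y^2 - 6192y + 6192) + (0)
Last nonzero remainder: 172y^3 - 172y^2 - 6192y + 6192. Dividing through by 172 gives the monic gcd y^3 - y^2 - 36y + 36.
Cancel y^3 - y^2 - 36y + 36 from numerator and denominator to get the reduced form.

(y^2 + 10y + 76)/(y - 6)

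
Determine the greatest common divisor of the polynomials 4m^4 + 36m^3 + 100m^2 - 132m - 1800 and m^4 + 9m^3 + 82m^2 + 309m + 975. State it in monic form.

m^2 + 6m + 25

Repeated division with remainder:
  4m^4 + 36m^3 + 100m^2 - 132m - 1800 = (4)(m^4 + 9m^3 + 82m^2 + 309m + 975) + (-228m^2 - 1368m - 5700)
  m^4 + 9m^3 + 82m^2 + 309m + 975 = (-(1/228)m^2 - (1/76)m - 13/76)(-228m^2 - 1368m - 5700) + (0)
Last nonzero remainder: -228m^2 - 1368m - 5700. Dividing through by -228 gives the monic gcd m^2 + 6m + 25.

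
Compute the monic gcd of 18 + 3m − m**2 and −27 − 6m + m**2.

Apply the Euclidean algorithm:
  −m**2 + 3m + 18 = (−1)(m**2 − 6m − 27) + (−3m − 9)
  m**2 − 6m − 27 = (−(1/3)m + 3)(−3m − 9) + (0)
Last nonzero remainder: −3m − 9. Dividing through by −3 gives the monic gcd m + 3.

3 + m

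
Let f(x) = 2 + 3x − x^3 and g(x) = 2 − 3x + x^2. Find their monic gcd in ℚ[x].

−2 + x

Repeated division with remainder:
  −x^3 + 3x + 2 = (−x − 3)(x^2 − 3x + 2) + (−4x + 8)
  x^2 − 3x + 2 = (−(1/4)x + 1/4)(−4x + 8) + (0)
Last nonzero remainder: −4x + 8. Dividing through by −4 gives the monic gcd x − 2.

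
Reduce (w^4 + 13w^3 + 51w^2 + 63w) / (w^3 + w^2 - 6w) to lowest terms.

(w^2 + 10w + 21)/(w - 2)

By polynomial division,
  w^4 + 13w^3 + 51w^2 + 63w = (w + 12)(w^3 + w^2 - 6w) + (45w^2 + 135w)
  w^3 + w^2 - 6w = ((1/45)w - 2/45)(45w^2 + 135w) + (0)
Last nonzero remainder: 45w^2 + 135w. Dividing through by 45 gives the monic gcd w^2 + 3w.
Cancel w^2 + 3w from numerator and denominator to get the reduced form.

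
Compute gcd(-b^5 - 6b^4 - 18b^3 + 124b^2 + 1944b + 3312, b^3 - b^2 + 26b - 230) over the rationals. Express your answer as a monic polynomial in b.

b^2 + 4b + 46

Euclidean algorithm in ℚ[b]:
  -b^5 - 6b^4 - 18b^3 + 124b^2 + 1944b + 3312 = (-b^2 - 7b + 1)(b^3 - b^2 + 26b - 230) + (77b^2 + 308b + 3542)
  b^3 - b^2 + 26b - 230 = ((1/77)b - 5/77)(77b^2 + 308b + 3542) + (0)
Last nonzero remainder: 77b^2 + 308b + 3542. Dividing through by 77 gives the monic gcd b^2 + 4b + 46.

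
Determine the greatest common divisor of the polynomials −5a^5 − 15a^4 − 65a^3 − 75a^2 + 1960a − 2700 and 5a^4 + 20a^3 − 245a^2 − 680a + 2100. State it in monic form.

a^2 + 3a − 10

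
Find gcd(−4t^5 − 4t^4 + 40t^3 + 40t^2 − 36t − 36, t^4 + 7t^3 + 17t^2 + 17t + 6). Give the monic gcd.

Apply the Euclidean algorithm:
  −4t^5 − 4t^4 + 40t^3 + 40t^2 − 36t − 36 = (−4t + 24)(t^4 + 7t^3 + 17t^2 + 17t + 6) + (−60t^3 − 300t^2 − 420t − 180)
  t^4 + 7t^3 + 17t^2 + 17t + 6 = (−(1/60)t − 1/30)(−60t^3 − 300t^2 − 420t − 180) + (0)
Last nonzero remainder: −60t^3 − 300t^2 − 420t − 180. Dividing through by −60 gives the monic gcd t^3 + 5t^2 + 7t + 3.

t^3 + 5t^2 + 7t + 3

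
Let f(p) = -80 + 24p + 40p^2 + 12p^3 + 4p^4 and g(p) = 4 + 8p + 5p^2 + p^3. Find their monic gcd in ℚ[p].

2 + p

Apply the Euclidean algorithm:
  4p^4 + 12p^3 + 40p^2 + 24p - 80 = (4p - 8)(p^3 + 5p^2 + 8p + 4) + (48p^2 + 72p - 48)
  p^3 + 5p^2 + 8p + 4 = ((1/48)p + 7/96)(48p^2 + 72p - 48) + ((15/4)p + 15/2)
  48p^2 + 72p - 48 = ((64/5)p - 32/5)((15/4)p + 15/2) + (0)
Last nonzero remainder: (15/4)p + 15/2. Dividing through by 15/4 gives the monic gcd p + 2.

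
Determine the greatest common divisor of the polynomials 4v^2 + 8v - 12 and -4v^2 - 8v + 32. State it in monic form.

Euclidean algorithm in ℚ[v]:
  4v^2 + 8v - 12 = (-1)(-4v^2 - 8v + 32) + (20)
  -4v^2 - 8v + 32 = (-(1/5)v^2 - (2/5)v + 8/5)(20) + (0)
The last nonzero remainder is the constant 20, so the polynomials are coprime and gcd = 1.

1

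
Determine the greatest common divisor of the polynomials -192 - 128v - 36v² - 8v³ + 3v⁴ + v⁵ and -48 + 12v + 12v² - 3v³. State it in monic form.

-8 - 2v + v²

By polynomial division,
  v⁵ + 3v⁴ - 8v³ - 36v² - 128v - 192 = (-(1/3)v² - (7/3)v - 8)(-3v³ + 12v² + 12v - 48) + (72v² - 144v - 576)
  -3v³ + 12v² + 12v - 48 = (-(1/24)v + 1/12)(72v² - 144v - 576) + (0)
Last nonzero remainder: 72v² - 144v - 576. Dividing through by 72 gives the monic gcd v² - 2v - 8.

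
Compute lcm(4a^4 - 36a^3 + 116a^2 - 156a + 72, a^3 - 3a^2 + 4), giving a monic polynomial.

Euclidean algorithm in ℚ[a]:
  4a^4 - 36a^3 + 116a^2 - 156a + 72 = (4a - 24)(a^3 - 3a^2 + 4) + (44a^2 - 172a + 168)
  a^3 - 3a^2 + 4 = ((1/44)a + 5/242)(44a^2 - 172a + 168) + (-(32/121)a + 64/121)
  44a^2 - 172a + 168 = (-(1331/8)a + 2541/8)(-(32/121)a + 64/121) + (0)
Last nonzero remainder: -(32/121)a + 64/121. Dividing through by -32/121 gives the monic gcd a - 2.
Then lcm(f, g) = f·g / gcd(f, g); expanding and making the result monic gives the answer.

a^6 - 10a^5 + 36a^4 - 50a^3 - a^2 + 60a - 36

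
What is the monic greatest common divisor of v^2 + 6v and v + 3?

1

Euclidean algorithm in ℚ[v]:
  v^2 + 6v = (v + 3)(v + 3) + (-9)
  v + 3 = (-(1/9)v - 1/3)(-9) + (0)
The last nonzero remainder is the constant -9, so the polynomials are coprime and gcd = 1.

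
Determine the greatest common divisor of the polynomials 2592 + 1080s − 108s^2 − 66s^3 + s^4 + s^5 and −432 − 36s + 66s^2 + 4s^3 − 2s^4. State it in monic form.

−72 − 30s + s^2 + s^3

By polynomial division,
  s^5 + s^4 − 66s^3 − 108s^2 + 1080s + 2592 = (−(1/2)s − 3/2)(−2s^4 + 4s^3 + 66s^2 − 36s − 432) + (−27s^3 − 27s^2 + 810s + 1944)
  −2s^4 + 4s^3 + 66s^2 − 36s − 432 = ((2/27)s − 2/9)(−27s^3 − 27s^2 + 810s + 1944) + (0)
Last nonzero remainder: −27s^3 − 27s^2 + 810s + 1944. Dividing through by −27 gives the monic gcd s^3 + s^2 − 30s − 72.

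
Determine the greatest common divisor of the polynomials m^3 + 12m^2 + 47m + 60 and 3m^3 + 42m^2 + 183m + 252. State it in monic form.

m^2 + 7m + 12

Apply the Euclidean algorithm:
  m^3 + 12m^2 + 47m + 60 = (1/3)(3m^3 + 42m^2 + 183m + 252) + (-2m^2 - 14m - 24)
  3m^3 + 42m^2 + 183m + 252 = (-(3/2)m - 21/2)(-2m^2 - 14m - 24) + (0)
Last nonzero remainder: -2m^2 - 14m - 24. Dividing through by -2 gives the monic gcd m^2 + 7m + 12.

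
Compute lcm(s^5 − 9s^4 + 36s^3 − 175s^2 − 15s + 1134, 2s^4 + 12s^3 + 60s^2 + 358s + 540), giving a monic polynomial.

Repeated division with remainder:
  s^5 − 9s^4 + 36s^3 − 175s^2 − 15s + 1134 = ((1/2)s − 15/2)(2s^4 + 12s^3 + 60s^2 + 358s + 540) + (96s^3 + 96s^2 + 2400s + 5184)
  2s^4 + 12s^3 + 60s^2 + 358s + 540 = ((1/48)s + 5/48)(96s^3 + 96s^2 + 2400s + 5184) + (0)
Last nonzero remainder: 96s^3 + 96s^2 + 2400s + 5184. Dividing through by 96 gives the monic gcd s^3 + s^2 + 25s + 54.
Then lcm(f, g) = f·g / gcd(f, g); expanding and making the result monic gives the answer.

s^6 − 4s^5 − 9s^4 + 5s^3 − 890s^2 + 1059s + 5670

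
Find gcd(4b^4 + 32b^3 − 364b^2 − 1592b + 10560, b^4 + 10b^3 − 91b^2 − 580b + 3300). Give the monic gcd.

b^3 − 91b + 330

Repeated division with remainder:
  4b^4 + 32b^3 − 364b^2 − 1592b + 10560 = (4)(b^4 + 10b^3 − 91b^2 − 580b + 3300) + (−8b^3 + 728b − 2640)
  b^4 + 10b^3 − 91b^2 − 580b + 3300 = (−(1/8)b − 5/4)(−8b^3 + 728b − 2640) + (0)
Last nonzero remainder: −8b^3 + 728b − 2640. Dividing through by −8 gives the monic gcd b^3 − 91b + 330.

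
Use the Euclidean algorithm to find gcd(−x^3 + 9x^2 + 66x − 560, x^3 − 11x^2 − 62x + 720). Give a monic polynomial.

x^2 − 2x − 80

Euclidean algorithm in ℚ[x]:
  −x^3 + 9x^2 + 66x − 560 = (−1)(x^3 − 11x^2 − 62x + 720) + (−2x^2 + 4x + 160)
  x^3 − 11x^2 − 62x + 720 = (−(1/2)x + 9/2)(−2x^2 + 4x + 160) + (0)
Last nonzero remainder: −2x^2 + 4x + 160. Dividing through by −2 gives the monic gcd x^2 − 2x − 80.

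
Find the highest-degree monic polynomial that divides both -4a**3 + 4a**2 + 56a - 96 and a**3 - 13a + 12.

Repeated division with remainder:
  -4a**3 + 4a**2 + 56a - 96 = (-4)(a**3 - 13a + 12) + (4a**2 + 4a - 48)
  a**3 - 13a + 12 = ((1/4)a - 1/4)(4a**2 + 4a - 48) + (0)
Last nonzero remainder: 4a**2 + 4a - 48. Dividing through by 4 gives the monic gcd a**2 + a - 12.

a**2 + a - 12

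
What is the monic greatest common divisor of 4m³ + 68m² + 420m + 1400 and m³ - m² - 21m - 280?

m² + 7m + 35

Euclidean algorithm in ℚ[m]:
  4m³ + 68m² + 420m + 1400 = (4)(m³ - m² - 21m - 280) + (72m² + 504m + 2520)
  m³ - m² - 21m - 280 = ((1/72)m - 1/9)(72m² + 504m + 2520) + (0)
Last nonzero remainder: 72m² + 504m + 2520. Dividing through by 72 gives the monic gcd m² + 7m + 35.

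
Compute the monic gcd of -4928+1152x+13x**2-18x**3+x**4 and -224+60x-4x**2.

Apply the Euclidean algorithm:
  x**4-18x**3+13x**2+1152x-4928 = (-(1/4)x**2+(3/4)x+22)(-4x**2+60x-224) + (0)
Last nonzero remainder: -4x**2+60x-224. Dividing through by -4 gives the monic gcd x**2-15x+56.

56-15x+x**2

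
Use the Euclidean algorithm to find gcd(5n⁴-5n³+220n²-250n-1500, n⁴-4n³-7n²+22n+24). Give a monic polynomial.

Apply the Euclidean algorithm:
  5n⁴-5n³+220n²-250n-1500 = (5)(n⁴-4n³-7n²+22n+24) + (15n³+255n²-360n-1620)
  n⁴-4n³-7n²+22n+24 = ((1/15)n-7/5)(15n³+255n²-360n-1620) + (374n²-374n-2244)
  15n³+255n²-360n-1620 = ((15/374)n+135/187)(374n²-374n-2244) + (0)
Last nonzero remainder: 374n²-374n-2244. Dividing through by 374 gives the monic gcd n²-n-6.

n²-n-6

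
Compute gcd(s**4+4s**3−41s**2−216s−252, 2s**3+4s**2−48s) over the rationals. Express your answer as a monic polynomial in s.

s+6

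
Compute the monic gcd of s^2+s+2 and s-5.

Apply the Euclidean algorithm:
  s^2+s+2 = (s+6)(s-5) + (32)
  s-5 = ((1/32)s-5/32)(32) + (0)
The last nonzero remainder is the constant 32, so the polynomials are coprime and gcd = 1.

1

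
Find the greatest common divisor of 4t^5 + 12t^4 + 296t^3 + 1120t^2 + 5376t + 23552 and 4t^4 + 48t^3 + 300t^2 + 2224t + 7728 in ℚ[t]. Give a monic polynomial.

t^2 - t + 46

By polynomial division,
  4t^5 + 12t^4 + 296t^3 + 1120t^2 + 5376t + 23552 = (t - 9)(4t^4 + 48t^3 + 300t^2 + 2224t + 7728) + (428t^3 + 1596t^2 + 17664t + 93104)
  4t^4 + 48t^3 + 300t^2 + 2224t + 7728 = ((1/107)t + 885/11449)(428t^3 + 1596t^2 + 17664t + 93104) + ((132192/11449)t^2 - (132192/11449)t + 6080832/11449)
  428t^3 + 1596t^2 + 17664t + 93104 = ((1225043/33048)t + 2896597/16524)((132192/11449)t^2 - (132192/11449)t + 6080832/11449) + (0)
Last nonzero remainder: (132192/11449)t^2 - (132192/11449)t + 6080832/11449. Dividing through by 132192/11449 gives the monic gcd t^2 - t + 46.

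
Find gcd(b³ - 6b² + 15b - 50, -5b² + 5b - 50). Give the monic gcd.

b² - b + 10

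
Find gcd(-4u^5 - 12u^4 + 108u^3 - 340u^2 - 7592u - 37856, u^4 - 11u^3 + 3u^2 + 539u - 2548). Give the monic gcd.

u^3 - 4u^2 - 25u + 364

By polynomial division,
  -4u^5 - 12u^4 + 108u^3 - 340u^2 - 7592u - 37856 = (-4u - 56)(u^4 - 11u^3 + 3u^2 + 539u - 2548) + (-496u^3 + 1984u^2 + 12400u - 180544)
  u^4 - 11u^3 + 3u^2 + 539u - 2548 = (-(1/496)u + 7/496)(-496u^3 + 1984u^2 + 12400u - 180544) + (0)
Last nonzero remainder: -496u^3 + 1984u^2 + 12400u - 180544. Dividing through by -496 gives the monic gcd u^3 - 4u^2 - 25u + 364.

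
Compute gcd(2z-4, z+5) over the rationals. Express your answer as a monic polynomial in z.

1

By polynomial division,
  2z-4 = (2)(z+5) + (-14)
  z+5 = (-(1/14)z-5/14)(-14) + (0)
The last nonzero remainder is the constant -14, so the polynomials are coprime and gcd = 1.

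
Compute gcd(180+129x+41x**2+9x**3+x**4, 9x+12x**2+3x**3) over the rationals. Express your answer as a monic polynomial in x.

3+x

Repeated division with remainder:
  x**4+9x**3+41x**2+129x+180 = ((1/3)x+5/3)(3x**3+12x**2+9x) + (18x**2+114x+180)
  3x**3+12x**2+9x = ((1/6)x−7/18)(18x**2+114x+180) + ((70/3)x+70)
  18x**2+114x+180 = ((27/35)x+18/7)((70/3)x+70) + (0)
Last nonzero remainder: (70/3)x+70. Dividing through by 70/3 gives the monic gcd x+3.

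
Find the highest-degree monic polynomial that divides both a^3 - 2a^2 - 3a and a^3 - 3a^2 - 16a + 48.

a - 3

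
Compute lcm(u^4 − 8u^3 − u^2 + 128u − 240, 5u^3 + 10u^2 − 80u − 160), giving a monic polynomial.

Apply the Euclidean algorithm:
  u^4 − 8u^3 − u^2 + 128u − 240 = ((1/5)u − 2)(5u^3 + 10u^2 − 80u − 160) + (35u^2 − 560)
  5u^3 + 10u^2 − 80u − 160 = ((1/7)u + 2/7)(35u^2 − 560) + (0)
Last nonzero remainder: 35u^2 − 560. Dividing through by 35 gives the monic gcd u^2 − 16.
Then lcm(f, g) = f·g / gcd(f, g); expanding and making the result monic gives the answer.

u^5 − 6u^4 − 17u^3 + 126u^2 + 16u − 480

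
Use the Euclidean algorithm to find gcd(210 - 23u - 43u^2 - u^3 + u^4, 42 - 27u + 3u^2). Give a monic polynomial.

Repeated division with remainder:
  u^4 - u^3 - 43u^2 - 23u + 210 = ((1/3)u^2 + (8/3)u + 5)(3u^2 - 27u + 42) + (0)
Last nonzero remainder: 3u^2 - 27u + 42. Dividing through by 3 gives the monic gcd u^2 - 9u + 14.

14 - 9u + u^2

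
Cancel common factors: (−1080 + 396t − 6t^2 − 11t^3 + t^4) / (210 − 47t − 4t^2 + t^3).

By polynomial division,
  t^4 − 11t^3 − 6t^2 + 396t − 1080 = (t − 7)(t^3 − 4t^2 − 47t + 210) + (13t^2 − 143t + 390)
  t^3 − 4t^2 − 47t + 210 = ((1/13)t + 7/13)(13t^2 − 143t + 390) + (0)
Last nonzero remainder: 13t^2 − 143t + 390. Dividing through by 13 gives the monic gcd t^2 − 11t + 30.
Cancel t^2 − 11t + 30 from numerator and denominator to get the reduced form.

(−36 + t^2)/(7 + t)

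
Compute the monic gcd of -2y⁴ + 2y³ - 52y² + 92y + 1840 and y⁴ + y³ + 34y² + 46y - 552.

By polynomial division,
  -2y⁴ + 2y³ - 52y² + 92y + 1840 = (-2)(y⁴ + y³ + 34y² + 46y - 552) + (4y³ + 16y² + 184y + 736)
  y⁴ + y³ + 34y² + 46y - 552 = ((1/4)y - 3/4)(4y³ + 16y² + 184y + 736) + (0)
Last nonzero remainder: 4y³ + 16y² + 184y + 736. Dividing through by 4 gives the monic gcd y³ + 4y² + 46y + 184.

y³ + 4y² + 46y + 184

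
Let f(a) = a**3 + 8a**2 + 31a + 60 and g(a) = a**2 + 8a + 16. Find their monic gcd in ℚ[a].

a + 4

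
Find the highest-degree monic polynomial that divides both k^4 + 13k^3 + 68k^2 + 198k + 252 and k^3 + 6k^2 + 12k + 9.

k + 3

Euclidean algorithm in ℚ[k]:
  k^4 + 13k^3 + 68k^2 + 198k + 252 = (k + 7)(k^3 + 6k^2 + 12k + 9) + (14k^2 + 105k + 189)
  k^3 + 6k^2 + 12k + 9 = ((1/14)k - 3/28)(14k^2 + 105k + 189) + ((39/4)k + 117/4)
  14k^2 + 105k + 189 = ((56/39)k + 84/13)((39/4)k + 117/4) + (0)
Last nonzero remainder: (39/4)k + 117/4. Dividing through by 39/4 gives the monic gcd k + 3.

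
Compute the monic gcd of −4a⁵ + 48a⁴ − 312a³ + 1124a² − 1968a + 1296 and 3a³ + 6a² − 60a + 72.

a² − 4a + 4

Apply the Euclidean algorithm:
  −4a⁵ + 48a⁴ − 312a³ + 1124a² − 1968a + 1296 = (−(4/3)a² + (56/3)a − 168)(3a³ + 6a² − 60a + 72) + (3348a² − 13392a + 13392)
  3a³ + 6a² − 60a + 72 = ((1/1116)a + 1/186)(3348a² − 13392a + 13392) + (0)
Last nonzero remainder: 3348a² − 13392a + 13392. Dividing through by 3348 gives the monic gcd a² − 4a + 4.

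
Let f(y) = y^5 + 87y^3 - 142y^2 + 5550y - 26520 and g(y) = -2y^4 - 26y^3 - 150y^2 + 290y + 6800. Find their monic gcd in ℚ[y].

y^2 + 10y + 85

Repeated division with remainder:
  y^5 + 87y^3 - 142y^2 + 5550y - 26520 = (-(1/2)y + 13/2)(-2y^4 - 26y^3 - 150y^2 + 290y + 6800) + (181y^3 + 978y^2 + 7065y - 70720)
  -2y^4 - 26y^3 - 150y^2 + 290y + 6800 = (-(2/181)y - 2750/32761)(181y^3 + 978y^2 + 7065y - 70720) + ((332880/32761)y^2 + (3328800/32761)y + 28294800/32761)
  181y^3 + 978y^2 + 7065y - 70720 = ((5929741/332880)y - 1703572/20805)((332880/32761)y^2 + (3328800/32761)y + 28294800/32761) + (0)
Last nonzero remainder: (332880/32761)y^2 + (3328800/32761)y + 28294800/32761. Dividing through by 332880/32761 gives the monic gcd y^2 + 10y + 85.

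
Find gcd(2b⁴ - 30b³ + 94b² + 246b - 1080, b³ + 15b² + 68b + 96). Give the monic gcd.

b + 3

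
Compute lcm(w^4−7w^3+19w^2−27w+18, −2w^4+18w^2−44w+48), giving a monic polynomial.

w^5−3w^4−9w^3+49w^2−90w+72

Euclidean algorithm in ℚ[w]:
  w^4−7w^3+19w^2−27w+18 = (−1/2)(−2w^4+18w^2−44w+48) + (−7w^3+28w^2−49w+42)
  −2w^4+18w^2−44w+48 = ((2/7)w+8/7)(−7w^3+28w^2−49w+42) + (0)
Last nonzero remainder: −7w^3+28w^2−49w+42. Dividing through by −7 gives the monic gcd w^3−4w^2+7w−6.
Then lcm(f, g) = f·g / gcd(f, g); expanding and making the result monic gives the answer.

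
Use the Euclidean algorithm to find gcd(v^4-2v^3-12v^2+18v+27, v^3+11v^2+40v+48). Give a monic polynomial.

By polynomial division,
  v^4-2v^3-12v^2+18v+27 = (v-13)(v^3+11v^2+40v+48) + (91v^2+490v+651)
  v^3+11v^2+40v+48 = ((1/91)v+73/1183)(91v^2+490v+651) + ((441/169)v+1323/169)
  91v^2+490v+651 = ((2197/63)v+5239/63)((441/169)v+1323/169) + (0)
Last nonzero remainder: (441/169)v+1323/169. Dividing through by 441/169 gives the monic gcd v+3.

v+3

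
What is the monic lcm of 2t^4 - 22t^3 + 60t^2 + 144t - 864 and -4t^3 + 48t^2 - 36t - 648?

t^5 - 20t^4 + 129t^3 - 198t^2 - 1080t + 3888

Repeated division with remainder:
  2t^4 - 22t^3 + 60t^2 + 144t - 864 = (-(1/2)t - 1/2)(-4t^3 + 48t^2 - 36t - 648) + (66t^2 - 198t - 1188)
  -4t^3 + 48t^2 - 36t - 648 = (-(2/33)t + 6/11)(66t^2 - 198t - 1188) + (0)
Last nonzero remainder: 66t^2 - 198t - 1188. Dividing through by 66 gives the monic gcd t^2 - 3t - 18.
Then lcm(f, g) = f·g / gcd(f, g); expanding and making the result monic gives the answer.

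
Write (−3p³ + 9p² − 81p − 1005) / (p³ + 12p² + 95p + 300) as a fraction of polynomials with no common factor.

(−3p² + 24p − 201)/(p² + 7p + 60)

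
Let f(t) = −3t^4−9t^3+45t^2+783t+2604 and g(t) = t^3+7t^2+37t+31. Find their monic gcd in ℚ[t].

t^2+6t+31

Repeated division with remainder:
  −3t^4−9t^3+45t^2+783t+2604 = (−3t+12)(t^3+7t^2+37t+31) + (72t^2+432t+2232)
  t^3+7t^2+37t+31 = ((1/72)t+1/72)(72t^2+432t+2232) + (0)
Last nonzero remainder: 72t^2+432t+2232. Dividing through by 72 gives the monic gcd t^2+6t+31.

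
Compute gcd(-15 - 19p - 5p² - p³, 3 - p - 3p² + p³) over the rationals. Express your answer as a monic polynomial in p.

1 + p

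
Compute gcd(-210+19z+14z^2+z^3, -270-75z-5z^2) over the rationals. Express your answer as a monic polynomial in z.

1

By polynomial division,
  z^3+14z^2+19z-210 = (-(1/5)z+1/5)(-5z^2-75z-270) + (-20z-156)
  -5z^2-75z-270 = ((1/4)z+9/5)(-20z-156) + (54/5)
  -20z-156 = (-(50/27)z-130/9)(54/5) + (0)
The last nonzero remainder is the constant 54/5, so the polynomials are coprime and gcd = 1.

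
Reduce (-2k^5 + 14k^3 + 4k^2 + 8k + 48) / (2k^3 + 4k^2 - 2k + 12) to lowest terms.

By polynomial division,
  -2k^5 + 14k^3 + 4k^2 + 8k + 48 = (-k^2 + 2k + 2)(2k^3 + 4k^2 - 2k + 12) + (12k^2 - 12k + 24)
  2k^3 + 4k^2 - 2k + 12 = ((1/6)k + 1/2)(12k^2 - 12k + 24) + (0)
Last nonzero remainder: 12k^2 - 12k + 24. Dividing through by 12 gives the monic gcd k^2 - k + 2.
Cancel k^2 - k + 2 from numerator and denominator to get the reduced form.

(-k^3 - k^2 + 8k + 12)/(k + 3)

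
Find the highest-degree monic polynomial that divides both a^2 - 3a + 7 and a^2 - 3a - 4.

1

Euclidean algorithm in ℚ[a]:
  a^2 - 3a + 7 = (a^2 - 3a - 4) + (11)
  a^2 - 3a - 4 = ((1/11)a^2 - (3/11)a - 4/11)(11) + (0)
The last nonzero remainder is the constant 11, so the polynomials are coprime and gcd = 1.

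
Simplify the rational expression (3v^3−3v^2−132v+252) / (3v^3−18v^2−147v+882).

By polynomial division,
  3v^3−3v^2−132v+252 = (3v^3−18v^2−147v+882) + (15v^2+15v−630)
  3v^3−18v^2−147v+882 = ((1/5)v−7/5)(15v^2+15v−630) + (0)
Last nonzero remainder: 15v^2+15v−630. Dividing through by 15 gives the monic gcd v^2+v−42.
Cancel v^2+v−42 from numerator and denominator to get the reduced form.

(v−2)/(v−7)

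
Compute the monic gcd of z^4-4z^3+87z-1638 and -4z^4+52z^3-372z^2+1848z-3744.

z^2-3z+39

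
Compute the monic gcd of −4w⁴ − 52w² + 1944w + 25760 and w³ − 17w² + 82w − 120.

Repeated division with remainder:
  −4w⁴ − 52w² + 1944w + 25760 = (−4w − 68)(w³ − 17w² + 82w − 120) + (−880w² + 7040w + 17600)
  w³ − 17w² + 82w − 120 = (−(1/880)w + 9/880)(−880w² + 7040w + 17600) + (30w − 300)
  −880w² + 7040w + 17600 = (−(88/3)w − 176/3)(30w − 300) + (0)
Last nonzero remainder: 30w − 300. Dividing through by 30 gives the monic gcd w − 10.

w − 10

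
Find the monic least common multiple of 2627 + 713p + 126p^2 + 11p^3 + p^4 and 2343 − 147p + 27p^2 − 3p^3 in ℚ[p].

Euclidean algorithm in ℚ[p]:
  p^4 + 11p^3 + 126p^2 + 713p + 2627 = (−(1/3)p − 20/3)(−3p^3 + 27p^2 − 147p + 2343) + (257p^2 + 514p + 18247)
  −3p^3 + 27p^2 − 147p + 2343 = (−(3/257)p + 33/257)(257p^2 + 514p + 18247) + (0)
Last nonzero remainder: 257p^2 + 514p + 18247. Dividing through by 257 gives the monic gcd p^2 + 2p + 71.
Then lcm(f, g) = f·g / gcd(f, g); expanding and making the result monic gives the answer.

−28897 − 5216p − 673p^2 + 5p^3 + p^5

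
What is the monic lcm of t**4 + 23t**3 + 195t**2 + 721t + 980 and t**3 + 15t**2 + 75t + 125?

t**6 + 33t**5 + 450t**4 + 3246t**3 + 13065t**2 + 27825t + 24500

Apply the Euclidean algorithm:
  t**4 + 23t**3 + 195t**2 + 721t + 980 = (t + 8)(t**3 + 15t**2 + 75t + 125) + (-4t - 20)
  t**3 + 15t**2 + 75t + 125 = (-(1/4)t**2 - (5/2)t - 25/4)(-4t - 20) + (0)
Last nonzero remainder: -4t - 20. Dividing through by -4 gives the monic gcd t + 5.
Then lcm(f, g) = f·g / gcd(f, g); expanding and making the result monic gives the answer.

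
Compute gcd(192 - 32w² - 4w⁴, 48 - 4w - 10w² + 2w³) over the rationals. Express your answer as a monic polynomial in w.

2 + w

Repeated division with remainder:
  -4w⁴ - 32w² + 192 = (-2w - 10)(2w³ - 10w² - 4w + 48) + (-140w² + 56w + 672)
  2w³ - 10w² - 4w + 48 = (-(1/70)w + 23/350)(-140w² + 56w + 672) + ((48/25)w + 96/25)
  -140w² + 56w + 672 = (-(875/12)w + 175)((48/25)w + 96/25) + (0)
Last nonzero remainder: (48/25)w + 96/25. Dividing through by 48/25 gives the monic gcd w + 2.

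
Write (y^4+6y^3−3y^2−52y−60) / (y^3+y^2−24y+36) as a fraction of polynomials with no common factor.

(y^3+9y^2+24y+20)/(y^2+4y−12)

Apply the Euclidean algorithm:
  y^4+6y^3−3y^2−52y−60 = (y+5)(y^3+y^2−24y+36) + (16y^2+32y−240)
  y^3+y^2−24y+36 = ((1/16)y−1/16)(16y^2+32y−240) + (−7y+21)
  16y^2+32y−240 = (−(16/7)y−80/7)(−7y+21) + (0)
Last nonzero remainder: −7y+21. Dividing through by −7 gives the monic gcd y−3.
Cancel y−3 from numerator and denominator to get the reduced form.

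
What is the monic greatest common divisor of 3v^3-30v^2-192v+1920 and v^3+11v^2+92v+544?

Apply the Euclidean algorithm:
  3v^3-30v^2-192v+1920 = (3)(v^3+11v^2+92v+544) + (-63v^2-468v+288)
  v^3+11v^2+92v+544 = (-(1/63)v-25/441)(-63v^2-468v+288) + ((3432/49)v+27456/49)
  -63v^2-468v+288 = (-(1029/1144)v+147/286)((3432/49)v+27456/49) + (0)
Last nonzero remainder: (3432/49)v+27456/49. Dividing through by 3432/49 gives the monic gcd v+8.

v+8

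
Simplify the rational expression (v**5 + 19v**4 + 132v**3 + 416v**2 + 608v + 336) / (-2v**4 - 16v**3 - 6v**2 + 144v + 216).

Apply the Euclidean algorithm:
  v**5 + 19v**4 + 132v**3 + 416v**2 + 608v + 336 = (-(1/2)v - 11/2)(-2v**4 - 16v**3 - 6v**2 + 144v + 216) + (41v**3 + 455v**2 + 1508v + 1524)
  -2v**4 - 16v**3 - 6v**2 + 144v + 216 = (-(2/41)v + 254/1681)(41v**3 + 455v**2 + 1508v + 1524) + (-(2000/1681)v**2 - (16000/1681)v - 24000/1681)
  41v**3 + 455v**2 + 1508v + 1524 = (-(68921/2000)v - 213487/2000)(-(2000/1681)v**2 - (16000/1681)v - 24000/1681) + (0)
Last nonzero remainder: -(2000/1681)v**2 - (16000/1681)v - 24000/1681. Dividing through by -2000/1681 gives the monic gcd v**2 + 8v + 12.
Cancel v**2 + 8v + 12 from numerator and denominator to get the reduced form.

(-v**3 - 11v**2 - 32v - 28)/(2v**2 - 18)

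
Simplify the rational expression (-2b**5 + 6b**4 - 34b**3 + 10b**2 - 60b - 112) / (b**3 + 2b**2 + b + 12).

(-2b**3 + 4b**2 - 22b - 28)/(b + 3)

By polynomial division,
  -2b**5 + 6b**4 - 34b**3 + 10b**2 - 60b - 112 = (-2b**2 + 10b - 52)(b**3 + 2b**2 + b + 12) + (128b**2 - 128b + 512)
  b**3 + 2b**2 + b + 12 = ((1/128)b + 3/128)(128b**2 - 128b + 512) + (0)
Last nonzero remainder: 128b**2 - 128b + 512. Dividing through by 128 gives the monic gcd b**2 - b + 4.
Cancel b**2 - b + 4 from numerator and denominator to get the reduced form.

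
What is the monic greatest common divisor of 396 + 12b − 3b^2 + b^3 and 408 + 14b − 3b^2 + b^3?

6 + b

Repeated division with remainder:
  b^3 − 3b^2 + 12b + 396 = (b^3 − 3b^2 + 14b + 408) + (−2b − 12)
  b^3 − 3b^2 + 14b + 408 = (−(1/2)b^2 + (9/2)b − 34)(−2b − 12) + (0)
Last nonzero remainder: −2b − 12. Dividing through by −2 gives the monic gcd b + 6.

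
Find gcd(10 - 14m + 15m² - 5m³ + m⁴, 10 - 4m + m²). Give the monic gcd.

10 - 4m + m²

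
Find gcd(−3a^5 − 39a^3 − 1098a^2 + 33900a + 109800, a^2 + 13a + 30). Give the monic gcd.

By polynomial division,
  −3a^5 − 39a^3 − 1098a^2 + 33900a + 109800 = (−3a^3 + 39a^2 − 456a + 3660)(a^2 + 13a + 30) + (0)
The last nonzero remainder a^2 + 13a + 30 is already monic.

a^2 + 13a + 30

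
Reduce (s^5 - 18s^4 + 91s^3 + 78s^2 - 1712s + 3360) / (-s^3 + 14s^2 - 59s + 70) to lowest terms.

Apply the Euclidean algorithm:
  s^5 - 18s^4 + 91s^3 + 78s^2 - 1712s + 3360 = (-s^2 + 4s + 24)(-s^3 + 14s^2 - 59s + 70) + (48s^2 - 576s + 1680)
  -s^3 + 14s^2 - 59s + 70 = (-(1/48)s + 1/24)(48s^2 - 576s + 1680) + (0)
Last nonzero remainder: 48s^2 - 576s + 1680. Dividing through by 48 gives the monic gcd s^2 - 12s + 35.
Cancel s^2 - 12s + 35 from numerator and denominator to get the reduced form.

(-s^3 + 6s^2 + 16s - 96)/(s - 2)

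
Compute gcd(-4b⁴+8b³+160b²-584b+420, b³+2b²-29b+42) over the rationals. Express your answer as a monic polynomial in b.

Euclidean algorithm in ℚ[b]:
  -4b⁴+8b³+160b²-584b+420 = (-4b+16)(b³+2b²-29b+42) + (12b²+48b-252)
  b³+2b²-29b+42 = ((1/12)b-1/6)(12b²+48b-252) + (0)
Last nonzero remainder: 12b²+48b-252. Dividing through by 12 gives the monic gcd b²+4b-21.

b²+4b-21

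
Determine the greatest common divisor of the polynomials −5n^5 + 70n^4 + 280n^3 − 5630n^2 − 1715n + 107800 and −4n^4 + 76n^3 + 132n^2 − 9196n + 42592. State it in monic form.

Repeated division with remainder:
  −5n^5 + 70n^4 + 280n^3 − 5630n^2 − 1715n + 107800 = ((5/4)n + 25/4)(−4n^4 + 76n^3 + 132n^2 − 9196n + 42592) + (−360n^3 + 5040n^2 + 2520n − 158400)
  −4n^4 + 76n^3 + 132n^2 − 9196n + 42592 = ((1/90)n − 1/18)(−360n^3 + 5040n^2 + 2520n − 158400) + (384n^2 − 7296n + 33792)
  −360n^3 + 5040n^2 + 2520n − 158400 = (−(15/16)n − 75/16)(384n^2 − 7296n + 33792) + (0)
Last nonzero remainder: 384n^2 − 7296n + 33792. Dividing through by 384 gives the monic gcd n^2 − 19n + 88.

n^2 − 19n + 88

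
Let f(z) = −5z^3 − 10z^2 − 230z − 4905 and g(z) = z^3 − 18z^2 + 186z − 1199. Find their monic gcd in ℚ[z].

z^2 − 7z + 109

Apply the Euclidean algorithm:
  −5z^3 − 10z^2 − 230z − 4905 = (−5)(z^3 − 18z^2 + 186z − 1199) + (−100z^2 + 700z − 10900)
  z^3 − 18z^2 + 186z − 1199 = (−(1/100)z + 11/100)(−100z^2 + 700z − 10900) + (0)
Last nonzero remainder: −100z^2 + 700z − 10900. Dividing through by −100 gives the monic gcd z^2 − 7z + 109.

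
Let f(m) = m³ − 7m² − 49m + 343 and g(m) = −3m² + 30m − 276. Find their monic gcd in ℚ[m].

By polynomial division,
  m³ − 7m² − 49m + 343 = (−(1/3)m − 1)(−3m² + 30m − 276) + (−111m + 67)
  −3m² + 30m − 276 = ((1/37)m − 1043/4107)(−111m + 67) + (−1063651/4107)
  −111m + 67 = ((455877/1063651)m − 275169/1063651)(−1063651/4107) + (0)
The last nonzero remainder is the constant −1063651/4107, so the polynomials are coprime and gcd = 1.

1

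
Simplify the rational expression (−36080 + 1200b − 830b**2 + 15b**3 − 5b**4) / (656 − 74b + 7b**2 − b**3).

Apply the Euclidean algorithm:
  −5b**4 + 15b**3 − 830b**2 + 1200b − 36080 = (5b + 20)(−b**3 + 7b**2 − 74b + 656) + (−600b**2 − 600b − 49200)
  −b**3 + 7b**2 − 74b + 656 = ((1/600)b − 1/75)(−600b**2 − 600b − 49200) + (0)
Last nonzero remainder: −600b**2 − 600b − 49200. Dividing through by −600 gives the monic gcd b**2 + b + 82.
Cancel b**2 + b + 82 from numerator and denominator to get the reduced form.

(440 − 20b + 5b**2)/(−8 + b)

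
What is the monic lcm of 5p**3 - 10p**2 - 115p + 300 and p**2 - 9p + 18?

p**4 - 8p**3 - 11p**2 + 198p - 360

Repeated division with remainder:
  5p**3 - 10p**2 - 115p + 300 = (5p + 35)(p**2 - 9p + 18) + (110p - 330)
  p**2 - 9p + 18 = ((1/110)p - 3/55)(110p - 330) + (0)
Last nonzero remainder: 110p - 330. Dividing through by 110 gives the monic gcd p - 3.
Then lcm(f, g) = f·g / gcd(f, g); expanding and making the result monic gives the answer.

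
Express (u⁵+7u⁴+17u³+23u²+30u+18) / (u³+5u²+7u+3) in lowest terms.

(u³+3u²+2u+6)/(u+1)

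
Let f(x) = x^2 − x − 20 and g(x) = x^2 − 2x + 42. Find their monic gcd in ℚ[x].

1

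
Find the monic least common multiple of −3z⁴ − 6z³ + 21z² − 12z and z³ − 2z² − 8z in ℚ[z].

Euclidean algorithm in ℚ[z]:
  −3z⁴ − 6z³ + 21z² − 12z = (−3z − 12)(z³ − 2z² − 8z) + (−27z² − 108z)
  z³ − 2z² − 8z = (−(1/27)z + 2/9)(−27z² − 108z) + (16z)
  −27z² − 108z = (−(27/16)z − 27/4)(16z) + (0)
Last nonzero remainder: 16z. Dividing through by 16 gives the monic gcd z.
Then lcm(f, g) = f·g / gcd(f, g); expanding and making the result monic gives the answer.

z⁶ − 19z⁴ + 2z³ + 48z² − 32z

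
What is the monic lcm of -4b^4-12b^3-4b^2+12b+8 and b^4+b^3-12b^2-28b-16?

b^6+b^5-13b^4-29b^3-4b^2+28b+16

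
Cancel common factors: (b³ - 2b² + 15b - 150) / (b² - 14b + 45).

(b² + 3b + 30)/(b - 9)

By polynomial division,
  b³ - 2b² + 15b - 150 = (b + 12)(b² - 14b + 45) + (138b - 690)
  b² - 14b + 45 = ((1/138)b - 3/46)(138b - 690) + (0)
Last nonzero remainder: 138b - 690. Dividing through by 138 gives the monic gcd b - 5.
Cancel b - 5 from numerator and denominator to get the reduced form.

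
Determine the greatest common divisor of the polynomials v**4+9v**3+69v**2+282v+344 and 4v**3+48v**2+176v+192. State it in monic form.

Repeated division with remainder:
  v**4+9v**3+69v**2+282v+344 = ((1/4)v-3/4)(4v**3+48v**2+176v+192) + (61v**2+366v+488)
  4v**3+48v**2+176v+192 = ((4/61)v+24/61)(61v**2+366v+488) + (0)
Last nonzero remainder: 61v**2+366v+488. Dividing through by 61 gives the monic gcd v**2+6v+8.

v**2+6v+8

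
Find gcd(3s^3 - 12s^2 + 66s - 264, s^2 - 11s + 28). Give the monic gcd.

s - 4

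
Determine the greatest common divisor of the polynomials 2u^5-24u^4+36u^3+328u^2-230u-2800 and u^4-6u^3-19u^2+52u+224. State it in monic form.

u^3-2u^2-27u-56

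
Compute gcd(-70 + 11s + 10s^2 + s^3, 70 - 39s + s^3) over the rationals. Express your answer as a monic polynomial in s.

Apply the Euclidean algorithm:
  s^3 + 10s^2 + 11s - 70 = (s^3 - 39s + 70) + (10s^2 + 50s - 140)
  s^3 - 39s + 70 = ((1/10)s - 1/2)(10s^2 + 50s - 140) + (0)
Last nonzero remainder: 10s^2 + 50s - 140. Dividing through by 10 gives the monic gcd s^2 + 5s - 14.

-14 + 5s + s^2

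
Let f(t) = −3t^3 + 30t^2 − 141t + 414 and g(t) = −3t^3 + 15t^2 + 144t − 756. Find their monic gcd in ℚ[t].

t − 6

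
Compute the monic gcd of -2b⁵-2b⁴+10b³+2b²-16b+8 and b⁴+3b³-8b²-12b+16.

b²+b-2

Apply the Euclidean algorithm:
  -2b⁵-2b⁴+10b³+2b²-16b+8 = (-2b+4)(b⁴+3b³-8b²-12b+16) + (-18b³+10b²+64b-56)
  b⁴+3b³-8b²-12b+16 = (-(1/18)b-16/81)(-18b³+10b²+64b-56) + (-(200/81)b²-(200/81)b+400/81)
  -18b³+10b²+64b-56 = ((729/100)b-567/50)(-(200/81)b²-(200/81)b+400/81) + (0)
Last nonzero remainder: -(200/81)b²-(200/81)b+400/81. Dividing through by -200/81 gives the monic gcd b²+b-2.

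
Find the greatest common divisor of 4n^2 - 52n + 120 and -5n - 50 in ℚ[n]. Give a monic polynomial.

1

Euclidean algorithm in ℚ[n]:
  4n^2 - 52n + 120 = (-(4/5)n + 92/5)(-5n - 50) + (1040)
  -5n - 50 = (-(1/208)n - 5/104)(1040) + (0)
The last nonzero remainder is the constant 1040, so the polynomials are coprime and gcd = 1.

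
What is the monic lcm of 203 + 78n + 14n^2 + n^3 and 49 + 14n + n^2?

1421 + 749n + 176n^2 + 21n^3 + n^4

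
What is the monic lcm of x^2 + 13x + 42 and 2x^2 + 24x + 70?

x^3 + 18x^2 + 107x + 210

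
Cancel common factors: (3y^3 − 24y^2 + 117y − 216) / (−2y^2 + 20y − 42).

(−3y^2 + 15y − 72)/(2y − 14)

By polynomial division,
  3y^3 − 24y^2 + 117y − 216 = (−(3/2)y − 3)(−2y^2 + 20y − 42) + (114y − 342)
  −2y^2 + 20y − 42 = (−(1/57)y + 7/57)(114y − 342) + (0)
Last nonzero remainder: 114y − 342. Dividing through by 114 gives the monic gcd y − 3.
Cancel y − 3 from numerator and denominator to get the reduced form.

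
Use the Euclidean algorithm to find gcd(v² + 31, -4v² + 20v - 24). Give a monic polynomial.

By polynomial division,
  v² + 31 = (-1/4)(-4v² + 20v - 24) + (5v + 25)
  -4v² + 20v - 24 = (-(4/5)v + 8)(5v + 25) + (-224)
  5v + 25 = (-(5/224)v - 25/224)(-224) + (0)
The last nonzero remainder is the constant -224, so the polynomials are coprime and gcd = 1.

1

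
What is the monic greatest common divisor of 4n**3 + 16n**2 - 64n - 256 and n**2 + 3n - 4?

n + 4

Euclidean algorithm in ℚ[n]:
  4n**3 + 16n**2 - 64n - 256 = (4n + 4)(n**2 + 3n - 4) + (-60n - 240)
  n**2 + 3n - 4 = (-(1/60)n + 1/60)(-60n - 240) + (0)
Last nonzero remainder: -60n - 240. Dividing through by -60 gives the monic gcd n + 4.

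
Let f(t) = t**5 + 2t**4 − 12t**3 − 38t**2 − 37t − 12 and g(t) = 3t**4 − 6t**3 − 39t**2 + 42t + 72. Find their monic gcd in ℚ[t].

Apply the Euclidean algorithm:
  t**5 + 2t**4 − 12t**3 − 38t**2 − 37t − 12 = ((1/3)t + 4/3)(3t**4 − 6t**3 − 39t**2 + 42t + 72) + (9t**3 − 117t − 108)
  3t**4 − 6t**3 − 39t**2 + 42t + 72 = ((1/3)t − 2/3)(9t**3 − 117t − 108) + (0)
Last nonzero remainder: 9t**3 − 117t − 108. Dividing through by 9 gives the monic gcd t**3 − 13t − 12.

t**3 − 13t − 12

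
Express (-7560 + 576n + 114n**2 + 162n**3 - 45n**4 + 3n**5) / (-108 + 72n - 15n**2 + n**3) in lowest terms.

Euclidean algorithm in ℚ[n]:
  3n**5 - 45n**4 + 162n**3 + 114n**2 + 576n - 7560 = (3n**2 - 54)(n**3 - 15n**2 + 72n - 108) + (-372n**2 + 4464n - 13392)
  n**3 - 15n**2 + 72n - 108 = (-(1/372)n + 1/124)(-372n**2 + 4464n - 13392) + (0)
Last nonzero remainder: -372n**2 + 4464n - 13392. Dividing through by -372 gives the monic gcd n**2 - 12n + 36.
Cancel n**2 - 12n + 36 from numerator and denominator to get the reduced form.

(-210 - 54n - 9n**2 + 3n**3)/(-3 + n)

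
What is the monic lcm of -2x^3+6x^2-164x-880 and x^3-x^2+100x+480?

x^5-8x^4+217x^3-330x^2+7640x+52800

Apply the Euclidean algorithm:
  -2x^3+6x^2-164x-880 = (-2)(x^3-x^2+100x+480) + (4x^2+36x+80)
  x^3-x^2+100x+480 = ((1/4)x-5/2)(4x^2+36x+80) + (170x+680)
  4x^2+36x+80 = ((2/85)x+2/17)(170x+680) + (0)
Last nonzero remainder: 170x+680. Dividing through by 170 gives the monic gcd x+4.
Then lcm(f, g) = f·g / gcd(f, g); expanding and making the result monic gives the answer.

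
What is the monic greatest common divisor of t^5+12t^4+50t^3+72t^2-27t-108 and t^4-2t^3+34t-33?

Apply the Euclidean algorithm:
  t^5+12t^4+50t^3+72t^2-27t-108 = (t+14)(t^4-2t^3+34t-33) + (78t^3+38t^2-470t+354)
  t^4-2t^3+34t-33 = ((1/78)t-97/3042)(78t^3+38t^2-470t+354) + ((11008/1521)t^2+(22016/1521)t-11008/507)
  78t^3+38t^2-470t+354 = ((59319/5504)t-89739/5504)((11008/1521)t^2+(22016/1521)t-11008/507) + (0)
Last nonzero remainder: (11008/1521)t^2+(22016/1521)t-11008/507. Dividing through by 11008/1521 gives the monic gcd t^2+2t-3.

t^2+2t-3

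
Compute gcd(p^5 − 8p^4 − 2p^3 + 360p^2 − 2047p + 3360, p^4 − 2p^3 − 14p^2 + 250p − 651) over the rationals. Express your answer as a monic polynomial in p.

Repeated division with remainder:
  p^5 − 8p^4 − 2p^3 + 360p^2 − 2047p + 3360 = (p − 6)(p^4 − 2p^3 − 14p^2 + 250p − 651) + (26p^2 + 104p − 546)
  p^4 − 2p^3 − 14p^2 + 250p − 651 = ((1/26)p^2 − (3/13)p + 31/26)(26p^2 + 104p − 546) + (0)
Last nonzero remainder: 26p^2 + 104p − 546. Dividing through by 26 gives the monic gcd p^2 + 4p − 21.

p^2 + 4p − 21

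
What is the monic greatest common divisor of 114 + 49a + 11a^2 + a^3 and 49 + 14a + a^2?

1

By polynomial division,
  a^3 + 11a^2 + 49a + 114 = (a − 3)(a^2 + 14a + 49) + (42a + 261)
  a^2 + 14a + 49 = ((1/42)a + 109/588)(42a + 261) + (121/196)
  42a + 261 = ((8232/121)a + 51156/121)(121/196) + (0)
The last nonzero remainder is the constant 121/196, so the polynomials are coprime and gcd = 1.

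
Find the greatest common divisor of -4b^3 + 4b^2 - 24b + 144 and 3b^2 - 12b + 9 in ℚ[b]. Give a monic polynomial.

Euclidean algorithm in ℚ[b]:
  -4b^3 + 4b^2 - 24b + 144 = (-(4/3)b - 4)(3b^2 - 12b + 9) + (-60b + 180)
  3b^2 - 12b + 9 = (-(1/20)b + 1/20)(-60b + 180) + (0)
Last nonzero remainder: -60b + 180. Dividing through by -60 gives the monic gcd b - 3.

b - 3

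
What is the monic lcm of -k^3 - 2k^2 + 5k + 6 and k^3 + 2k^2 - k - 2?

k^5 + 3k^4 - 5k^3 - 15k^2 + 4k + 12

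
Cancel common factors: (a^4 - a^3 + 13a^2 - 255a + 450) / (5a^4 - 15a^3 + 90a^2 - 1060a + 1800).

(a^2 + 6a + 45)/(5a^2 + 20a + 180)

By polynomial division,
  a^4 - a^3 + 13a^2 - 255a + 450 = (1/5)(5a^4 - 15a^3 + 90a^2 - 1060a + 1800) + (2a^3 - 5a^2 - 43a + 90)
  5a^4 - 15a^3 + 90a^2 - 1060a + 1800 = ((5/2)a - 5/4)(2a^3 - 5a^2 - 43a + 90) + ((765/4)a^2 - (5355/4)a + 3825/2)
  2a^3 - 5a^2 - 43a + 90 = ((8/765)a + 4/85)((765/4)a^2 - (5355/4)a + 3825/2) + (0)
Last nonzero remainder: (765/4)a^2 - (5355/4)a + 3825/2. Dividing through by 765/4 gives the monic gcd a^2 - 7a + 10.
Cancel a^2 - 7a + 10 from numerator and denominator to get the reduced form.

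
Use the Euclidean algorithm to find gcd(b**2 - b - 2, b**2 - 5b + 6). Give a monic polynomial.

b - 2

Euclidean algorithm in ℚ[b]:
  b**2 - b - 2 = (b**2 - 5b + 6) + (4b - 8)
  b**2 - 5b + 6 = ((1/4)b - 3/4)(4b - 8) + (0)
Last nonzero remainder: 4b - 8. Dividing through by 4 gives the monic gcd b - 2.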